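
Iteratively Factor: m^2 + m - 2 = (m - 1)*(m + 2)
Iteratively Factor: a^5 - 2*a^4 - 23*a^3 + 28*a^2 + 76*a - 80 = (a - 1)*(a^4 - a^3 - 24*a^2 + 4*a + 80) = (a - 1)*(a + 2)*(a^3 - 3*a^2 - 18*a + 40) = (a - 2)*(a - 1)*(a + 2)*(a^2 - a - 20) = (a - 5)*(a - 2)*(a - 1)*(a + 2)*(a + 4)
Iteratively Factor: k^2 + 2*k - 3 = (k - 1)*(k + 3)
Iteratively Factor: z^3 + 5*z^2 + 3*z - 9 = (z - 1)*(z^2 + 6*z + 9) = (z - 1)*(z + 3)*(z + 3)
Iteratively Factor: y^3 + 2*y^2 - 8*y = (y - 2)*(y^2 + 4*y) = (y - 2)*(y + 4)*(y)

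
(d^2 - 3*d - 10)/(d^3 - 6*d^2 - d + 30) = 1/(d - 3)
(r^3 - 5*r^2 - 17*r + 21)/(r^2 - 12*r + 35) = (r^2 + 2*r - 3)/(r - 5)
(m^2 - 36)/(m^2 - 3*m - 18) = (m + 6)/(m + 3)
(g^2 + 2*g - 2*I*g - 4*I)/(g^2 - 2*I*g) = (g + 2)/g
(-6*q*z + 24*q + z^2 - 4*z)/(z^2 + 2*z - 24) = (-6*q + z)/(z + 6)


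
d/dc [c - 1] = 1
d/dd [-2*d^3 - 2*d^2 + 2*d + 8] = -6*d^2 - 4*d + 2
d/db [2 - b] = -1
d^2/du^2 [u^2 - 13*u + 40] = 2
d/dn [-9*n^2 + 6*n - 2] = 6 - 18*n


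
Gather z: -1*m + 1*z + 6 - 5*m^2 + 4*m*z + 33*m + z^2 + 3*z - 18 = -5*m^2 + 32*m + z^2 + z*(4*m + 4) - 12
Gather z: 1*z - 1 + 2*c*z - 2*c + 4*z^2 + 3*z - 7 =-2*c + 4*z^2 + z*(2*c + 4) - 8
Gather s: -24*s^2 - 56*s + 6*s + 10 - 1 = -24*s^2 - 50*s + 9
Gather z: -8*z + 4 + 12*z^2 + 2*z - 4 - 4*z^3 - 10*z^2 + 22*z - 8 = -4*z^3 + 2*z^2 + 16*z - 8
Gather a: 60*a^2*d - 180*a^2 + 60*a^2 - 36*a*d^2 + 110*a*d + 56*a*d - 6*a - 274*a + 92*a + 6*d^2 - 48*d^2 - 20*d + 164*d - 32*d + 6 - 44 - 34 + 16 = a^2*(60*d - 120) + a*(-36*d^2 + 166*d - 188) - 42*d^2 + 112*d - 56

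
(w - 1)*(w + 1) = w^2 - 1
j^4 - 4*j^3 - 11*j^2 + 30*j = j*(j - 5)*(j - 2)*(j + 3)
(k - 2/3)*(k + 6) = k^2 + 16*k/3 - 4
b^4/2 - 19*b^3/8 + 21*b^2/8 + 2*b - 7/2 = (b/2 + 1/2)*(b - 2)^2*(b - 7/4)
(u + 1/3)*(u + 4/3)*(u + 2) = u^3 + 11*u^2/3 + 34*u/9 + 8/9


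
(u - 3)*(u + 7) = u^2 + 4*u - 21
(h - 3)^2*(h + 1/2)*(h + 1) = h^4 - 9*h^3/2 + h^2/2 + 21*h/2 + 9/2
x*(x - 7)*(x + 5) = x^3 - 2*x^2 - 35*x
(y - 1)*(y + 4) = y^2 + 3*y - 4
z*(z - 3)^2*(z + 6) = z^4 - 27*z^2 + 54*z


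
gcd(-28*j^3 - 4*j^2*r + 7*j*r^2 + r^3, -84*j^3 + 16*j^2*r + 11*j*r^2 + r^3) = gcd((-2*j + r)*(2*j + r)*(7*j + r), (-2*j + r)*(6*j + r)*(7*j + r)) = -14*j^2 + 5*j*r + r^2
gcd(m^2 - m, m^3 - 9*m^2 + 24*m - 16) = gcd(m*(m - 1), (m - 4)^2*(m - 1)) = m - 1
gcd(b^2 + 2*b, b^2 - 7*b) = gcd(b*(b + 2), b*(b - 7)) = b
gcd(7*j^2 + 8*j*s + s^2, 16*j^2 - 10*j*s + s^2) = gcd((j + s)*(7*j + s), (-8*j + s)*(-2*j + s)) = 1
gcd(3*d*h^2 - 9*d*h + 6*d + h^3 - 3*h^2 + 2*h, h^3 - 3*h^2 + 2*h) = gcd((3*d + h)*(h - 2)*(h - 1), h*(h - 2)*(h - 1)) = h^2 - 3*h + 2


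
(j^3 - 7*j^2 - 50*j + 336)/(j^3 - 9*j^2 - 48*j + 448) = (j - 6)/(j - 8)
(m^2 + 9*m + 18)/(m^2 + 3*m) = (m + 6)/m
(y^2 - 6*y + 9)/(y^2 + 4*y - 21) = (y - 3)/(y + 7)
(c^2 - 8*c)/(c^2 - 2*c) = (c - 8)/(c - 2)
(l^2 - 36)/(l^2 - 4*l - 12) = (l + 6)/(l + 2)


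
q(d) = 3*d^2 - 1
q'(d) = 6*d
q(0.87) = 1.27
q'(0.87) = 5.22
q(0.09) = -0.98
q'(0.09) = 0.54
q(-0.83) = 1.07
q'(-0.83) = -4.98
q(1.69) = 7.57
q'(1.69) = 10.14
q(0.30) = -0.73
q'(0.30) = 1.80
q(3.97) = 46.28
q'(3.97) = 23.82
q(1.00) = 2.00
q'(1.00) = 6.00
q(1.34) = 4.39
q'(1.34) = 8.04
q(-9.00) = 242.00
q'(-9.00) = -54.00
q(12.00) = 431.00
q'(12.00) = 72.00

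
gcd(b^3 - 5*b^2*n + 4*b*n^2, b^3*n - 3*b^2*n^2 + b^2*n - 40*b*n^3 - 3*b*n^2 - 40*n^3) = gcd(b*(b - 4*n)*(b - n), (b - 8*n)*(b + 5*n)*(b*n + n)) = 1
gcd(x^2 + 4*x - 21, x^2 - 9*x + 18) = x - 3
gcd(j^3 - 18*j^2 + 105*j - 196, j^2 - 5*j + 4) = j - 4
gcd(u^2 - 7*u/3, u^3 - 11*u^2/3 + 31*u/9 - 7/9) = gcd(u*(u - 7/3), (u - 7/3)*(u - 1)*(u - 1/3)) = u - 7/3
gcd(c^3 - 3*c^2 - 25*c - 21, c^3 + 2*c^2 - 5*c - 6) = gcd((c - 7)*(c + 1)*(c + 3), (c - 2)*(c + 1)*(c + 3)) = c^2 + 4*c + 3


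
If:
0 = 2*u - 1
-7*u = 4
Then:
No Solution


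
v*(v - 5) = v^2 - 5*v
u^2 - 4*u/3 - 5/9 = (u - 5/3)*(u + 1/3)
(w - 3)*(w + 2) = w^2 - w - 6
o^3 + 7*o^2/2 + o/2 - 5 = (o - 1)*(o + 2)*(o + 5/2)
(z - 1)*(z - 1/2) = z^2 - 3*z/2 + 1/2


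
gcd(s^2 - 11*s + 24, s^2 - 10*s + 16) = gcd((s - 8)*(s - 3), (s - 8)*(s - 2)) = s - 8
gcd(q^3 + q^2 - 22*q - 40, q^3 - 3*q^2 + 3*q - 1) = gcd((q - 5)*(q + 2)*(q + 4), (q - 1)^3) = 1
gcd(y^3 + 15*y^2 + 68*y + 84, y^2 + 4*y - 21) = y + 7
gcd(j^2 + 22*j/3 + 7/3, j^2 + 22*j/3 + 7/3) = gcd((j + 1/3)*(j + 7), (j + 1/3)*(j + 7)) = j^2 + 22*j/3 + 7/3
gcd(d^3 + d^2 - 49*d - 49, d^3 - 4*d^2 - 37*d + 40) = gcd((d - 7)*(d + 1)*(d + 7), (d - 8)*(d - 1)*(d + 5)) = 1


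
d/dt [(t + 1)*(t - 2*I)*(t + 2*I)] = 3*t^2 + 2*t + 4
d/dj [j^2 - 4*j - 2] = 2*j - 4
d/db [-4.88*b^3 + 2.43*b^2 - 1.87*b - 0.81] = -14.64*b^2 + 4.86*b - 1.87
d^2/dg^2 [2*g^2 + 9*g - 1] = 4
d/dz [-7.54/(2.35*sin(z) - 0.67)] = 17.719*cos(z)/(2.35*sin(z) - 0.67)^2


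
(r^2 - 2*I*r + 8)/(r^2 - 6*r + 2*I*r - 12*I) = (r - 4*I)/(r - 6)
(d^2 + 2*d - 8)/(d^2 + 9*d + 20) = (d - 2)/(d + 5)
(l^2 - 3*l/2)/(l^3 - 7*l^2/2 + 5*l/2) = (2*l - 3)/(2*l^2 - 7*l + 5)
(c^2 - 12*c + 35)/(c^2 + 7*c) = (c^2 - 12*c + 35)/(c*(c + 7))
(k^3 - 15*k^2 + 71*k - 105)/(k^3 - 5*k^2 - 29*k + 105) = (k - 5)/(k + 5)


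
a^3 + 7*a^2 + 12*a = a*(a + 3)*(a + 4)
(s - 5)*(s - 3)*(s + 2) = s^3 - 6*s^2 - s + 30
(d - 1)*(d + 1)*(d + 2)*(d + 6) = d^4 + 8*d^3 + 11*d^2 - 8*d - 12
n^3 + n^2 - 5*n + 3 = (n - 1)^2*(n + 3)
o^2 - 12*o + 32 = (o - 8)*(o - 4)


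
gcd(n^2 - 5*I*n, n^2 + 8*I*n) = n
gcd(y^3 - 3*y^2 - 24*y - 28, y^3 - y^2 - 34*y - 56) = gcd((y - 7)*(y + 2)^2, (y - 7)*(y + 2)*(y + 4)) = y^2 - 5*y - 14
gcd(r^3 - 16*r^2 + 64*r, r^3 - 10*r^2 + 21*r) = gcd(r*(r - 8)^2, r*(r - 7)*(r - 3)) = r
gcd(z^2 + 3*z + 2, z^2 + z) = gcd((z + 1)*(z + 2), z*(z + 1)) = z + 1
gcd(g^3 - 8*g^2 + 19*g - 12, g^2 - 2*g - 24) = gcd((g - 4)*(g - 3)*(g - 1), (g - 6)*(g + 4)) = 1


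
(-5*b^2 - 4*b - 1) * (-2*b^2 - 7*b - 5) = 10*b^4 + 43*b^3 + 55*b^2 + 27*b + 5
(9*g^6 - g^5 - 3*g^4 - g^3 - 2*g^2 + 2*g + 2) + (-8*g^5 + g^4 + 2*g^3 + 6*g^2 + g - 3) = 9*g^6 - 9*g^5 - 2*g^4 + g^3 + 4*g^2 + 3*g - 1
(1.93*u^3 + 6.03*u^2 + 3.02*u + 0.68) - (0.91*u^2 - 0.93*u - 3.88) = 1.93*u^3 + 5.12*u^2 + 3.95*u + 4.56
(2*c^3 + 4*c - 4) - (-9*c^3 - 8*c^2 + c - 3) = 11*c^3 + 8*c^2 + 3*c - 1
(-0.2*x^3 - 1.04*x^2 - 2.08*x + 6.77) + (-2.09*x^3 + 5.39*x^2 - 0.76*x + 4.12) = -2.29*x^3 + 4.35*x^2 - 2.84*x + 10.89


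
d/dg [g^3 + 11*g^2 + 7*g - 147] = 3*g^2 + 22*g + 7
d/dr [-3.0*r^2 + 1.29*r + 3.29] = 1.29 - 6.0*r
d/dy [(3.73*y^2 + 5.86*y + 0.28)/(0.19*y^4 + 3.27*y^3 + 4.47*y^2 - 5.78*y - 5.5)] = (-1.4174*y^5 - 15.5373*y^4 - 38.5372*y^3 - 50.5004*y^2 - 43.5332*y - 30.6116)/(0.0361*y^8 + 1.2426*y^7 + 12.3915*y^6 + 27.0374*y^5 - 19.9103*y^4 - 87.6432*y^3 - 15.7616*y^2 + 63.58*y + 30.25)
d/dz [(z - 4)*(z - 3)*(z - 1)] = 3*z^2 - 16*z + 19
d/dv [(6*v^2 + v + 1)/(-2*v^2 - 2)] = (v^2 - 10*v - 1)/(2*(v^4 + 2*v^2 + 1))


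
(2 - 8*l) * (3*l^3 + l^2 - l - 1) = -24*l^4 - 2*l^3 + 10*l^2 + 6*l - 2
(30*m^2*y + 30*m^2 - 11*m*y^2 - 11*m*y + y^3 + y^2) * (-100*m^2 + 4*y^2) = -3000*m^4*y - 3000*m^4 + 1100*m^3*y^2 + 1100*m^3*y + 20*m^2*y^3 + 20*m^2*y^2 - 44*m*y^4 - 44*m*y^3 + 4*y^5 + 4*y^4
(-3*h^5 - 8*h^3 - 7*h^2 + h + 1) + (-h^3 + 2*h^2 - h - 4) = -3*h^5 - 9*h^3 - 5*h^2 - 3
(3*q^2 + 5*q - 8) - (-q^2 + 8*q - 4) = 4*q^2 - 3*q - 4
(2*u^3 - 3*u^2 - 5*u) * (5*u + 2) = 10*u^4 - 11*u^3 - 31*u^2 - 10*u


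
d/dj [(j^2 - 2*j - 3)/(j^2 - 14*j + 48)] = 6*(-2*j^2 + 17*j - 23)/(j^4 - 28*j^3 + 292*j^2 - 1344*j + 2304)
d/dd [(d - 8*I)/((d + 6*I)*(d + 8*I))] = (-d^2 + 16*I*d - 160)/(d^4 + 28*I*d^3 - 292*d^2 - 1344*I*d + 2304)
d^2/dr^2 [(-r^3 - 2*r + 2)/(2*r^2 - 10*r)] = (-27*r^3 + 6*r^2 - 30*r + 50)/(r^3*(r^3 - 15*r^2 + 75*r - 125))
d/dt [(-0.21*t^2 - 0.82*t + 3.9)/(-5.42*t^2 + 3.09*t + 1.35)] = (-5.0933*t^2 + 41.709*t - 13.158)/(29.3764*t^4 - 33.4956*t^3 - 5.0859*t^2 + 8.343*t + 1.8225)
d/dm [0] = 0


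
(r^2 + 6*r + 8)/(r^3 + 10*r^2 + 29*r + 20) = (r + 2)/(r^2 + 6*r + 5)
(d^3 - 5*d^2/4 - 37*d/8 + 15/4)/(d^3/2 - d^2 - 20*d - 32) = (8*d^2 - 26*d + 15)/(4*(d^2 - 4*d - 32))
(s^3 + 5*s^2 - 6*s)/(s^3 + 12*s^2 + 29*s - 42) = s/(s + 7)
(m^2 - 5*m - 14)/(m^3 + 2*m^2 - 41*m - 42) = (m^2 - 5*m - 14)/(m^3 + 2*m^2 - 41*m - 42)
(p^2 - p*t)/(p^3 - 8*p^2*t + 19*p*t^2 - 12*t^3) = p/(p^2 - 7*p*t + 12*t^2)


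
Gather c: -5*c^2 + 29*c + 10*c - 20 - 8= -5*c^2 + 39*c - 28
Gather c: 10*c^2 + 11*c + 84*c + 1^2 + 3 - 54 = 10*c^2 + 95*c - 50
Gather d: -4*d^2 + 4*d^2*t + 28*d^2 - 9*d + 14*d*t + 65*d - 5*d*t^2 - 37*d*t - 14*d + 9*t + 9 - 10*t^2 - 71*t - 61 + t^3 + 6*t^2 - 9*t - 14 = d^2*(4*t + 24) + d*(-5*t^2 - 23*t + 42) + t^3 - 4*t^2 - 71*t - 66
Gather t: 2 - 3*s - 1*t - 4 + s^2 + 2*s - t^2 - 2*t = s^2 - s - t^2 - 3*t - 2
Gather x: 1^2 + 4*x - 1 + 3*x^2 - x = 3*x^2 + 3*x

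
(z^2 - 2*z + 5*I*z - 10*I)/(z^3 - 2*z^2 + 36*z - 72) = (z + 5*I)/(z^2 + 36)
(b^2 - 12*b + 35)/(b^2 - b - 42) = (b - 5)/(b + 6)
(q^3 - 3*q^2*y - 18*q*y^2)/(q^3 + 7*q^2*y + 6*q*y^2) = (q^2 - 3*q*y - 18*y^2)/(q^2 + 7*q*y + 6*y^2)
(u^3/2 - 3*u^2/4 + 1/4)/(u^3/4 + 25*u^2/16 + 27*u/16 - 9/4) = 4*(2*u^3 - 3*u^2 + 1)/(4*u^3 + 25*u^2 + 27*u - 36)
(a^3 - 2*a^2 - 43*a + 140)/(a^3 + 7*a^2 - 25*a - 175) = (a - 4)/(a + 5)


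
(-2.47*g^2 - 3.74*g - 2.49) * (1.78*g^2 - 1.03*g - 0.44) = -4.3966*g^4 - 4.1131*g^3 + 0.506799999999999*g^2 + 4.2103*g + 1.0956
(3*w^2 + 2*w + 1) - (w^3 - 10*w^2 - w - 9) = -w^3 + 13*w^2 + 3*w + 10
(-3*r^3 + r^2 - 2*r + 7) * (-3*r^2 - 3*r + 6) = 9*r^5 + 6*r^4 - 15*r^3 - 9*r^2 - 33*r + 42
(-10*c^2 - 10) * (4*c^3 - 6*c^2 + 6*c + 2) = -40*c^5 + 60*c^4 - 100*c^3 + 40*c^2 - 60*c - 20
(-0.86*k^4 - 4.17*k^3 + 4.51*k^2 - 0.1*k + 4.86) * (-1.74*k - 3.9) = 1.4964*k^5 + 10.6098*k^4 + 8.4156*k^3 - 17.415*k^2 - 8.0664*k - 18.954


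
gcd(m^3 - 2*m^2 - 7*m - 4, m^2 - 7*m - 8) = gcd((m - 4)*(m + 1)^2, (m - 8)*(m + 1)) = m + 1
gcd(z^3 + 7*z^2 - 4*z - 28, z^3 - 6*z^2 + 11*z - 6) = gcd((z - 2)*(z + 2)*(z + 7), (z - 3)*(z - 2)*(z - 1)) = z - 2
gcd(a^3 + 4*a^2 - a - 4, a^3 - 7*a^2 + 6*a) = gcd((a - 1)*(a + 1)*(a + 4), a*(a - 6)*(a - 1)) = a - 1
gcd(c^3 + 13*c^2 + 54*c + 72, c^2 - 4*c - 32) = c + 4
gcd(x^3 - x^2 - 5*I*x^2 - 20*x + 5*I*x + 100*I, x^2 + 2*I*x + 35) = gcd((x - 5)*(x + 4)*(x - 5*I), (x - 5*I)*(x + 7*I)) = x - 5*I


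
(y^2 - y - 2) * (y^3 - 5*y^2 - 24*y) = y^5 - 6*y^4 - 21*y^3 + 34*y^2 + 48*y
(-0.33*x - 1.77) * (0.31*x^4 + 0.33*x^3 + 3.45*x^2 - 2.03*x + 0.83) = -0.1023*x^5 - 0.6576*x^4 - 1.7226*x^3 - 5.4366*x^2 + 3.3192*x - 1.4691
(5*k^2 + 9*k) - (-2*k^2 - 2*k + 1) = 7*k^2 + 11*k - 1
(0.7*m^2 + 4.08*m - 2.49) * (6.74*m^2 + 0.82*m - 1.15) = 4.718*m^4 + 28.0732*m^3 - 14.242*m^2 - 6.7338*m + 2.8635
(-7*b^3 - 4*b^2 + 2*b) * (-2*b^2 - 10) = 14*b^5 + 8*b^4 + 66*b^3 + 40*b^2 - 20*b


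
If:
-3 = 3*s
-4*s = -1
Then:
No Solution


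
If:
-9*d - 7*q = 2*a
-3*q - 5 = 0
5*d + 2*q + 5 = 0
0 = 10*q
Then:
No Solution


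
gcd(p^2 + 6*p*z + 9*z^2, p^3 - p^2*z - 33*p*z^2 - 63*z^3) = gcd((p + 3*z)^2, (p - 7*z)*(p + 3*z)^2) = p^2 + 6*p*z + 9*z^2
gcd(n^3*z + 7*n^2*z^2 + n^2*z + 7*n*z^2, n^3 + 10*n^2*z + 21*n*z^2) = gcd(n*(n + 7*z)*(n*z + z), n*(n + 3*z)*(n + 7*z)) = n^2 + 7*n*z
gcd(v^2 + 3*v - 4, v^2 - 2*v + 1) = v - 1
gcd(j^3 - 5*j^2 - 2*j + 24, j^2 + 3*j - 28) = j - 4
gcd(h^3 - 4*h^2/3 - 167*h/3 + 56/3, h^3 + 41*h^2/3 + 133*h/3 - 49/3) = h^2 + 20*h/3 - 7/3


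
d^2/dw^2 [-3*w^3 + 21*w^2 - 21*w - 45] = 42 - 18*w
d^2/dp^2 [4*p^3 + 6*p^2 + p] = 24*p + 12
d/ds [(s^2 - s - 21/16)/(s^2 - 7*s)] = 3*(-32*s^2 + 14*s - 49)/(16*s^2*(s^2 - 14*s + 49))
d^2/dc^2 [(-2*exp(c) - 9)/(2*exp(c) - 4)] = 13*(-exp(c) - 2)*exp(c)/(2*(exp(3*c) - 6*exp(2*c) + 12*exp(c) - 8))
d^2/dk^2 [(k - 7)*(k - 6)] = 2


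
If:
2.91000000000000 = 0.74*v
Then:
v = 3.93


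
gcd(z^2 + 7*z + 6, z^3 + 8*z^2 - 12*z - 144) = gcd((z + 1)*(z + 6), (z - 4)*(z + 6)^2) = z + 6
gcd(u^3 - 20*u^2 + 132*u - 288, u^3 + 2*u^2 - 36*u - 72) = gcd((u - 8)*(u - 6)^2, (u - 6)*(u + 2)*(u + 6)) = u - 6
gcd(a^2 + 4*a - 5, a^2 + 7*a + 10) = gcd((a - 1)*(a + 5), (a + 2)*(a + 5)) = a + 5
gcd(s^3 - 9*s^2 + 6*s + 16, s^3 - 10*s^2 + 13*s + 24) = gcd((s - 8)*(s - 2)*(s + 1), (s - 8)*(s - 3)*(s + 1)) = s^2 - 7*s - 8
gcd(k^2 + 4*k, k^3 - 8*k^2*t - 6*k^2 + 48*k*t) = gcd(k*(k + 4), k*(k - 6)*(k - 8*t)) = k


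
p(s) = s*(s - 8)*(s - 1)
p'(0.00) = 8.00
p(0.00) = 0.00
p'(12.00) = 224.00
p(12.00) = 528.00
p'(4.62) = -11.13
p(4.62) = -56.53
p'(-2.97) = 87.92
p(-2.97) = -129.35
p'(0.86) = -5.26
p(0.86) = 0.86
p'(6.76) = 23.41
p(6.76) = -48.28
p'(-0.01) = 8.18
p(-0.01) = -0.08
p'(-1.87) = 52.15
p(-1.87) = -52.97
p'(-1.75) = 48.69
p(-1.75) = -46.92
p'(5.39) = -1.86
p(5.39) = -61.76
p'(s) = s*(s - 8) + s*(s - 1) + (s - 8)*(s - 1) = 3*s^2 - 18*s + 8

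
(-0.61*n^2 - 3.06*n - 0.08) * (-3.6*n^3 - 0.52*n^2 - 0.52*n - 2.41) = 2.196*n^5 + 11.3332*n^4 + 2.1964*n^3 + 3.1029*n^2 + 7.4162*n + 0.1928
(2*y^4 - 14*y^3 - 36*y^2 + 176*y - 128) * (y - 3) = 2*y^5 - 20*y^4 + 6*y^3 + 284*y^2 - 656*y + 384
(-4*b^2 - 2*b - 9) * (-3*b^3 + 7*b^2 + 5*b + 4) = 12*b^5 - 22*b^4 - 7*b^3 - 89*b^2 - 53*b - 36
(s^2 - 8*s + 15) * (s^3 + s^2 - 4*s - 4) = s^5 - 7*s^4 + 3*s^3 + 43*s^2 - 28*s - 60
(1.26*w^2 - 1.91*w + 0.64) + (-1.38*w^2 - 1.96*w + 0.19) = -0.12*w^2 - 3.87*w + 0.83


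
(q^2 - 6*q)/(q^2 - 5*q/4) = 4*(q - 6)/(4*q - 5)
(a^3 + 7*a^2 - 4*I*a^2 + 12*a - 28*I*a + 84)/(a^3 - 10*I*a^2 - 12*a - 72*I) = (a + 7)/(a - 6*I)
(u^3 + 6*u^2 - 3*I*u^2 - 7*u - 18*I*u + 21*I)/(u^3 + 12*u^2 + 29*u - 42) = (u - 3*I)/(u + 6)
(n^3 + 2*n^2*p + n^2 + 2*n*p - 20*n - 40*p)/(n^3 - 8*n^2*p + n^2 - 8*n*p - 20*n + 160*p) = (-n - 2*p)/(-n + 8*p)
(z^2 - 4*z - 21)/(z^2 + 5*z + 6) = (z - 7)/(z + 2)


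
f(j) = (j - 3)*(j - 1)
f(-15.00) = 288.00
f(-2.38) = 18.18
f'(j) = 2*j - 4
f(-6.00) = 63.00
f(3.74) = 2.03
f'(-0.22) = -4.44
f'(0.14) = -3.72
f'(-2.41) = -8.82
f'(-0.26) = -4.52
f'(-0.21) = -4.42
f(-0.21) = 3.88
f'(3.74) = 3.48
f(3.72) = 1.96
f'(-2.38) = -8.76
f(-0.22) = 3.93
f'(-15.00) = -34.00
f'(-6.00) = -16.00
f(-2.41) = 18.45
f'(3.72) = 3.44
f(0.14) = 2.46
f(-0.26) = 4.11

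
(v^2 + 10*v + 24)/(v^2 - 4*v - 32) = (v + 6)/(v - 8)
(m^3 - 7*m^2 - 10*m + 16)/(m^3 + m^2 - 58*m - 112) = (m - 1)/(m + 7)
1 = 1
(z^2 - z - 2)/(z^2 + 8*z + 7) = (z - 2)/(z + 7)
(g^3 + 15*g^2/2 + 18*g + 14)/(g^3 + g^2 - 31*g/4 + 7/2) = 2*(g^2 + 4*g + 4)/(2*g^2 - 5*g + 2)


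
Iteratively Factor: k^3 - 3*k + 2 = (k - 1)*(k^2 + k - 2) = (k - 1)*(k + 2)*(k - 1)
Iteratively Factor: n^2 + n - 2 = (n - 1)*(n + 2)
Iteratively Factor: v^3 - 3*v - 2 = (v + 1)*(v^2 - v - 2) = (v + 1)^2*(v - 2)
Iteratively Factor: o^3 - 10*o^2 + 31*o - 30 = (o - 5)*(o^2 - 5*o + 6) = (o - 5)*(o - 2)*(o - 3)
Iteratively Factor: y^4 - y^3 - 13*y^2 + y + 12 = (y - 1)*(y^3 - 13*y - 12) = (y - 1)*(y + 3)*(y^2 - 3*y - 4) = (y - 1)*(y + 1)*(y + 3)*(y - 4)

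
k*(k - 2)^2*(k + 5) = k^4 + k^3 - 16*k^2 + 20*k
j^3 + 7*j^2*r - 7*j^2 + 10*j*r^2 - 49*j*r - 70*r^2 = (j - 7)*(j + 2*r)*(j + 5*r)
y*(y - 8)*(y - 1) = y^3 - 9*y^2 + 8*y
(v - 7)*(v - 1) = v^2 - 8*v + 7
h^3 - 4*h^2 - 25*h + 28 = (h - 7)*(h - 1)*(h + 4)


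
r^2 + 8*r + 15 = (r + 3)*(r + 5)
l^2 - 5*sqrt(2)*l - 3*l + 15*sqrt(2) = (l - 3)*(l - 5*sqrt(2))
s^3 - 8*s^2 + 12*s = s*(s - 6)*(s - 2)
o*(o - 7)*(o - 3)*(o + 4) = o^4 - 6*o^3 - 19*o^2 + 84*o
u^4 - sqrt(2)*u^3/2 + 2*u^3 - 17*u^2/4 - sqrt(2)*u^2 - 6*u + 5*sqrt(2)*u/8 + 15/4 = (u - 1/2)*(u + 5/2)*(u - 3*sqrt(2)/2)*(u + sqrt(2))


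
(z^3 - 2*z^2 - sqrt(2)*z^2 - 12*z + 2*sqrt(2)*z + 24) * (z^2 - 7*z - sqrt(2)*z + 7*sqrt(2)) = z^5 - 9*z^4 - 2*sqrt(2)*z^4 + 4*z^3 + 18*sqrt(2)*z^3 - 16*sqrt(2)*z^2 + 90*z^2 - 108*sqrt(2)*z - 140*z + 168*sqrt(2)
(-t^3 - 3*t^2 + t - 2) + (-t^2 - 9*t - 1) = -t^3 - 4*t^2 - 8*t - 3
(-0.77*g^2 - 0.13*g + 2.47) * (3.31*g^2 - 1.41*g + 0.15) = -2.5487*g^4 + 0.6554*g^3 + 8.2435*g^2 - 3.5022*g + 0.3705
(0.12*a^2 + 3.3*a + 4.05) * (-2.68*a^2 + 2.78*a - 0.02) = -0.3216*a^4 - 8.5104*a^3 - 1.6824*a^2 + 11.193*a - 0.081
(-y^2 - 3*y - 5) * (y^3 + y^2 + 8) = -y^5 - 4*y^4 - 8*y^3 - 13*y^2 - 24*y - 40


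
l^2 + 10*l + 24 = (l + 4)*(l + 6)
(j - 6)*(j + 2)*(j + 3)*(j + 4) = j^4 + 3*j^3 - 28*j^2 - 132*j - 144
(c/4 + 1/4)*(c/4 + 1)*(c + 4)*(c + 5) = c^4/16 + 7*c^3/8 + 69*c^2/16 + 17*c/2 + 5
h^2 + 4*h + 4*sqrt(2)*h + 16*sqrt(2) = (h + 4)*(h + 4*sqrt(2))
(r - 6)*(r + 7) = r^2 + r - 42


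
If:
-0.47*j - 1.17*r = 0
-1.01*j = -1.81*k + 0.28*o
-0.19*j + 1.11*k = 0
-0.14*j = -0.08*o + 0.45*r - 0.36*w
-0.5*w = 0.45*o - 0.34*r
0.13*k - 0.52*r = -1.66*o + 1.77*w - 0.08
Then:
No Solution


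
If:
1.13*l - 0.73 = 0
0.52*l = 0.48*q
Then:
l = 0.65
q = 0.70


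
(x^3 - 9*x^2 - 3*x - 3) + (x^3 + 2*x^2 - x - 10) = 2*x^3 - 7*x^2 - 4*x - 13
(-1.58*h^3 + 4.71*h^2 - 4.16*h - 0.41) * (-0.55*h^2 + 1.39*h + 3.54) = 0.869*h^5 - 4.7867*h^4 + 3.2417*h^3 + 11.1165*h^2 - 15.2963*h - 1.4514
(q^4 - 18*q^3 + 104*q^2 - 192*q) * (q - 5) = q^5 - 23*q^4 + 194*q^3 - 712*q^2 + 960*q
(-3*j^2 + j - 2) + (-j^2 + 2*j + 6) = -4*j^2 + 3*j + 4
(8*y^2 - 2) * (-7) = 14 - 56*y^2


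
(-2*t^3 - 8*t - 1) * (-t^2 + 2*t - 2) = 2*t^5 - 4*t^4 + 12*t^3 - 15*t^2 + 14*t + 2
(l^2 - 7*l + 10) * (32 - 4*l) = -4*l^3 + 60*l^2 - 264*l + 320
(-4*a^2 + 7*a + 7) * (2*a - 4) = -8*a^3 + 30*a^2 - 14*a - 28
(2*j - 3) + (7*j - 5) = 9*j - 8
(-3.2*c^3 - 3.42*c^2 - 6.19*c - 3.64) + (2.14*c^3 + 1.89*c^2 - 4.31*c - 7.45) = -1.06*c^3 - 1.53*c^2 - 10.5*c - 11.09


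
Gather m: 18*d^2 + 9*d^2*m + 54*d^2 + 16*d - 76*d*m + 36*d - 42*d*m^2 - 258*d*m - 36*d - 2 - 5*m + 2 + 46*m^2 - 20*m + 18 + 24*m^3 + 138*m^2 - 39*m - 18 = 72*d^2 + 16*d + 24*m^3 + m^2*(184 - 42*d) + m*(9*d^2 - 334*d - 64)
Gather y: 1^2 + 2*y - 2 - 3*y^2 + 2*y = -3*y^2 + 4*y - 1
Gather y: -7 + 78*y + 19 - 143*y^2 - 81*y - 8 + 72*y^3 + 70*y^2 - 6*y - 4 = 72*y^3 - 73*y^2 - 9*y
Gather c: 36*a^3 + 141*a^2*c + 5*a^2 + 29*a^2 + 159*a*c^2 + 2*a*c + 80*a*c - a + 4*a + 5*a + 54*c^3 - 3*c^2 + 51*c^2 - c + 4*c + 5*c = 36*a^3 + 34*a^2 + 8*a + 54*c^3 + c^2*(159*a + 48) + c*(141*a^2 + 82*a + 8)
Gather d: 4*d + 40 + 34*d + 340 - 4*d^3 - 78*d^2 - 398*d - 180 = -4*d^3 - 78*d^2 - 360*d + 200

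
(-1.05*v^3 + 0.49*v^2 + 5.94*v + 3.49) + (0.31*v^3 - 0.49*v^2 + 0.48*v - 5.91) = -0.74*v^3 + 6.42*v - 2.42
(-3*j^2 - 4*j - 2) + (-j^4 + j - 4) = -j^4 - 3*j^2 - 3*j - 6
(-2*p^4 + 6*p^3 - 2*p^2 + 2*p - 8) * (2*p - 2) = -4*p^5 + 16*p^4 - 16*p^3 + 8*p^2 - 20*p + 16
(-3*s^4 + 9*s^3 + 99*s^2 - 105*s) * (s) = -3*s^5 + 9*s^4 + 99*s^3 - 105*s^2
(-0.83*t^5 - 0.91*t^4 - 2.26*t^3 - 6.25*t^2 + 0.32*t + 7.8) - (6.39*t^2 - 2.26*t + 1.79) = -0.83*t^5 - 0.91*t^4 - 2.26*t^3 - 12.64*t^2 + 2.58*t + 6.01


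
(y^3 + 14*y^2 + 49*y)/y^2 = y + 14 + 49/y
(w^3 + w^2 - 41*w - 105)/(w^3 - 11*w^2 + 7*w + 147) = (w + 5)/(w - 7)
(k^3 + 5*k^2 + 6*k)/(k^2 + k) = (k^2 + 5*k + 6)/(k + 1)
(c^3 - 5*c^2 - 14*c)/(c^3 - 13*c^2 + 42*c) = (c + 2)/(c - 6)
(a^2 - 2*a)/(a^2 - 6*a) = (a - 2)/(a - 6)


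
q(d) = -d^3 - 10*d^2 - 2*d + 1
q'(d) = -3*d^2 - 20*d - 2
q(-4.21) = -93.20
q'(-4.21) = 29.03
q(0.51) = -2.75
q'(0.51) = -12.98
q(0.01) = 0.98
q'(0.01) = -2.20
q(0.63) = -4.48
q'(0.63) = -15.79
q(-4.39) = -98.34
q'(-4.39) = 27.98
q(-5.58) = -125.46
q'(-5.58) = 16.19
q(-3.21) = -62.54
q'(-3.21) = 31.29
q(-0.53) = -0.60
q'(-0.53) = 7.76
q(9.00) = -1556.00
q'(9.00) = -425.00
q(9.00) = -1556.00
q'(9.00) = -425.00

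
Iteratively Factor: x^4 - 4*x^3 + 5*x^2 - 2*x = (x)*(x^3 - 4*x^2 + 5*x - 2) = x*(x - 2)*(x^2 - 2*x + 1) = x*(x - 2)*(x - 1)*(x - 1)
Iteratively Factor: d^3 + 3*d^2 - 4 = (d - 1)*(d^2 + 4*d + 4) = (d - 1)*(d + 2)*(d + 2)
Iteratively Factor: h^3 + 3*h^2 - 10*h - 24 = (h - 3)*(h^2 + 6*h + 8) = (h - 3)*(h + 4)*(h + 2)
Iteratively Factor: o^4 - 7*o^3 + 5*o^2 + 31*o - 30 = (o - 5)*(o^3 - 2*o^2 - 5*o + 6) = (o - 5)*(o + 2)*(o^2 - 4*o + 3) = (o - 5)*(o - 3)*(o + 2)*(o - 1)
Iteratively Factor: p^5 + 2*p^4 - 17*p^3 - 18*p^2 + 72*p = (p - 2)*(p^4 + 4*p^3 - 9*p^2 - 36*p) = (p - 3)*(p - 2)*(p^3 + 7*p^2 + 12*p) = (p - 3)*(p - 2)*(p + 3)*(p^2 + 4*p) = (p - 3)*(p - 2)*(p + 3)*(p + 4)*(p)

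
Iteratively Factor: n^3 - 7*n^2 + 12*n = (n - 3)*(n^2 - 4*n) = n*(n - 3)*(n - 4)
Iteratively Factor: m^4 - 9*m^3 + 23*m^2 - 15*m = (m)*(m^3 - 9*m^2 + 23*m - 15) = m*(m - 5)*(m^2 - 4*m + 3) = m*(m - 5)*(m - 1)*(m - 3)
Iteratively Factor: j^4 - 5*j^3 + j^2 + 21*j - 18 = (j + 2)*(j^3 - 7*j^2 + 15*j - 9) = (j - 3)*(j + 2)*(j^2 - 4*j + 3) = (j - 3)*(j - 1)*(j + 2)*(j - 3)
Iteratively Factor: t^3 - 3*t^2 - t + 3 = (t + 1)*(t^2 - 4*t + 3) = (t - 3)*(t + 1)*(t - 1)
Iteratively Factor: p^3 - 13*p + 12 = (p - 3)*(p^2 + 3*p - 4) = (p - 3)*(p + 4)*(p - 1)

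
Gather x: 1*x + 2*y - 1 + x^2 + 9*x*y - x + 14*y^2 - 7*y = x^2 + 9*x*y + 14*y^2 - 5*y - 1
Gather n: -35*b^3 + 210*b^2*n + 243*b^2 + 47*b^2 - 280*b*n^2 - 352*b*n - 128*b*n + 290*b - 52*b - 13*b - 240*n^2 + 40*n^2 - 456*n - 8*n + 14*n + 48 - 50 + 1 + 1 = -35*b^3 + 290*b^2 + 225*b + n^2*(-280*b - 200) + n*(210*b^2 - 480*b - 450)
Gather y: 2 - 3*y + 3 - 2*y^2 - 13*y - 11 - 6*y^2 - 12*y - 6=-8*y^2 - 28*y - 12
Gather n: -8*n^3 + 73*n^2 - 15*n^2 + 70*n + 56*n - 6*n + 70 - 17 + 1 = -8*n^3 + 58*n^2 + 120*n + 54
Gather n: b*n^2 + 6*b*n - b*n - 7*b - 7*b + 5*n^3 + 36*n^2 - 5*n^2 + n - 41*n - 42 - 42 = -14*b + 5*n^3 + n^2*(b + 31) + n*(5*b - 40) - 84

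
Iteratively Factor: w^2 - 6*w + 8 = (w - 4)*(w - 2)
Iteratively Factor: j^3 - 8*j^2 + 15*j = (j - 5)*(j^2 - 3*j) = (j - 5)*(j - 3)*(j)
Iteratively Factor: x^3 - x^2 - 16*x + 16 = (x - 1)*(x^2 - 16) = (x - 1)*(x + 4)*(x - 4)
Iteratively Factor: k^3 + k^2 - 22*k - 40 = (k + 4)*(k^2 - 3*k - 10) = (k - 5)*(k + 4)*(k + 2)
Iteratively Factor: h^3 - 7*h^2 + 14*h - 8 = (h - 4)*(h^2 - 3*h + 2) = (h - 4)*(h - 2)*(h - 1)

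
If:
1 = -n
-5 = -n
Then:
No Solution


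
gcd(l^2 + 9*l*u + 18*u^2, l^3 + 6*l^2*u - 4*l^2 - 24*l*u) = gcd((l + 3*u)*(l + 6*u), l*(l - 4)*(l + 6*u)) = l + 6*u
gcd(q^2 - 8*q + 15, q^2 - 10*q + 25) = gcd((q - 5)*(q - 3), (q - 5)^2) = q - 5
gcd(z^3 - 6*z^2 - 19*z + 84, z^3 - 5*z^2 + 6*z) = z - 3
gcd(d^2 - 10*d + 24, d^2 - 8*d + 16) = d - 4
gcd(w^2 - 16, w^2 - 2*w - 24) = w + 4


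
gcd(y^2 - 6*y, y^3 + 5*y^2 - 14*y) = y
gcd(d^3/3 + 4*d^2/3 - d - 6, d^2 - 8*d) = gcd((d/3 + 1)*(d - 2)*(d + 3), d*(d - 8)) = 1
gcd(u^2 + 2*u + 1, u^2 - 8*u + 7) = 1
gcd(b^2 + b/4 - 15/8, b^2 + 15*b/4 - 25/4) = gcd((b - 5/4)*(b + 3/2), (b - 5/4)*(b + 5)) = b - 5/4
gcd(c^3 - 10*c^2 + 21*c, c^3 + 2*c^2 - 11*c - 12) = c - 3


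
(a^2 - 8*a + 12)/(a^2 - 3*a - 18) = (a - 2)/(a + 3)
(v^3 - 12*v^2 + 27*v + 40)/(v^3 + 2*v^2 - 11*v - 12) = (v^2 - 13*v + 40)/(v^2 + v - 12)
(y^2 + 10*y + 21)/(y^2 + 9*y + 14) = (y + 3)/(y + 2)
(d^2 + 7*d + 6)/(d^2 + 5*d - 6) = (d + 1)/(d - 1)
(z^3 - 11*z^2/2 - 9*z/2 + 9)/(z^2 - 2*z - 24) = (2*z^2 + z - 3)/(2*(z + 4))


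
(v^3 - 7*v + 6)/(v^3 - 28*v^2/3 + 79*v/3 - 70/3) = 3*(v^2 + 2*v - 3)/(3*v^2 - 22*v + 35)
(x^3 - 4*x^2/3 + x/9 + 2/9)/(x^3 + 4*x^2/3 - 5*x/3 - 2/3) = (x - 2/3)/(x + 2)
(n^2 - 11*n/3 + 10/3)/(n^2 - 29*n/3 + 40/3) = (n - 2)/(n - 8)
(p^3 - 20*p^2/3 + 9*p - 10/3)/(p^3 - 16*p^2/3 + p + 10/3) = (3*p - 2)/(3*p + 2)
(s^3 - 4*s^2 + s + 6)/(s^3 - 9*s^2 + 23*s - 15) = (s^2 - s - 2)/(s^2 - 6*s + 5)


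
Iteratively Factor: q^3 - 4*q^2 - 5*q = (q - 5)*(q^2 + q) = q*(q - 5)*(q + 1)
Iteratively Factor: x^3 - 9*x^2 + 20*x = (x - 4)*(x^2 - 5*x) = x*(x - 4)*(x - 5)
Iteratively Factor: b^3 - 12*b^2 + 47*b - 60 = (b - 5)*(b^2 - 7*b + 12) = (b - 5)*(b - 3)*(b - 4)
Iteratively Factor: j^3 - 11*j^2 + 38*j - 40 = (j - 4)*(j^2 - 7*j + 10) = (j - 5)*(j - 4)*(j - 2)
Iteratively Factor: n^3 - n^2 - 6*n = (n)*(n^2 - n - 6) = n*(n - 3)*(n + 2)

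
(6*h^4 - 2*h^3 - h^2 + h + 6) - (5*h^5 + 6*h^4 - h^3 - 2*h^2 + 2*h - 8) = -5*h^5 - h^3 + h^2 - h + 14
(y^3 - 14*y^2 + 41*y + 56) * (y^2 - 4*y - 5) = y^5 - 18*y^4 + 92*y^3 - 38*y^2 - 429*y - 280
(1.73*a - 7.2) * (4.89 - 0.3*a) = -0.519*a^2 + 10.6197*a - 35.208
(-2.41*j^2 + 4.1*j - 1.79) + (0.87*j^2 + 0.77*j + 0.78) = -1.54*j^2 + 4.87*j - 1.01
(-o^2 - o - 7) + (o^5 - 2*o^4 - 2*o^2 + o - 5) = o^5 - 2*o^4 - 3*o^2 - 12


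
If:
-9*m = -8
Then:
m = 8/9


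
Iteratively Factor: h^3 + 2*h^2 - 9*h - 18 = (h + 3)*(h^2 - h - 6) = (h + 2)*(h + 3)*(h - 3)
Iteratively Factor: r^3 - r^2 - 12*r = (r)*(r^2 - r - 12) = r*(r + 3)*(r - 4)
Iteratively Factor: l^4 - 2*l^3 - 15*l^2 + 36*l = (l)*(l^3 - 2*l^2 - 15*l + 36) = l*(l + 4)*(l^2 - 6*l + 9) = l*(l - 3)*(l + 4)*(l - 3)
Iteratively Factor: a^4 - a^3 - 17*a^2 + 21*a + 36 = (a - 3)*(a^3 + 2*a^2 - 11*a - 12) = (a - 3)^2*(a^2 + 5*a + 4) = (a - 3)^2*(a + 1)*(a + 4)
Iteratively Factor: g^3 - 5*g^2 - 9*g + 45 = (g - 3)*(g^2 - 2*g - 15) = (g - 5)*(g - 3)*(g + 3)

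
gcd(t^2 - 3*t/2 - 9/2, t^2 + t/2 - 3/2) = t + 3/2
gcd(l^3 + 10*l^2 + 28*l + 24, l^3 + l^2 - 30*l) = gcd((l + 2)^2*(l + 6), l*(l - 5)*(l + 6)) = l + 6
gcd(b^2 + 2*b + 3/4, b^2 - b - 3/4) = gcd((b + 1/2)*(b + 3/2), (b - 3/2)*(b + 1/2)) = b + 1/2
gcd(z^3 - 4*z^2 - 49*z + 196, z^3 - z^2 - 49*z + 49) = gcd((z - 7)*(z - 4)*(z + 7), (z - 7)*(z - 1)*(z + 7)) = z^2 - 49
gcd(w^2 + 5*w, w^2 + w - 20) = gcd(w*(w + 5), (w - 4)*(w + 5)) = w + 5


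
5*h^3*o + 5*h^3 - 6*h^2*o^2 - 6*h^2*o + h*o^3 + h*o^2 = (-5*h + o)*(-h + o)*(h*o + h)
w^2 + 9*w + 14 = (w + 2)*(w + 7)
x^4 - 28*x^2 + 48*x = x*(x - 4)*(x - 2)*(x + 6)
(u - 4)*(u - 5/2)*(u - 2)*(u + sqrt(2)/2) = u^4 - 17*u^3/2 + sqrt(2)*u^3/2 - 17*sqrt(2)*u^2/4 + 23*u^2 - 20*u + 23*sqrt(2)*u/2 - 10*sqrt(2)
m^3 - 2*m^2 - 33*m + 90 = (m - 5)*(m - 3)*(m + 6)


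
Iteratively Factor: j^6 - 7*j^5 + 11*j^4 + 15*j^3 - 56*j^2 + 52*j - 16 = (j - 2)*(j^5 - 5*j^4 + j^3 + 17*j^2 - 22*j + 8) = (j - 2)*(j - 1)*(j^4 - 4*j^3 - 3*j^2 + 14*j - 8) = (j - 2)*(j - 1)^2*(j^3 - 3*j^2 - 6*j + 8) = (j - 2)*(j - 1)^3*(j^2 - 2*j - 8) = (j - 4)*(j - 2)*(j - 1)^3*(j + 2)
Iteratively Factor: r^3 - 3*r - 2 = (r + 1)*(r^2 - r - 2) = (r + 1)^2*(r - 2)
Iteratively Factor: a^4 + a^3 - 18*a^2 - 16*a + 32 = (a - 1)*(a^3 + 2*a^2 - 16*a - 32) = (a - 1)*(a + 4)*(a^2 - 2*a - 8) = (a - 4)*(a - 1)*(a + 4)*(a + 2)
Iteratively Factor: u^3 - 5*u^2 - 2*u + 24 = (u - 3)*(u^2 - 2*u - 8) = (u - 4)*(u - 3)*(u + 2)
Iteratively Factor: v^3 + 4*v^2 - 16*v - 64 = (v + 4)*(v^2 - 16) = (v - 4)*(v + 4)*(v + 4)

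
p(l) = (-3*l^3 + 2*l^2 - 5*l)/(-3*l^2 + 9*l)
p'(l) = (6*l - 9)*(-3*l^3 + 2*l^2 - 5*l)/(-3*l^2 + 9*l)^2 + (-9*l^2 + 4*l - 5)/(-3*l^2 + 9*l) = (l^2 - 6*l + 1/3)/(l^2 - 6*l + 9)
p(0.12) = -0.56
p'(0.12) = -0.04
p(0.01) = -0.56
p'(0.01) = 0.03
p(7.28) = 11.64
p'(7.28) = 0.53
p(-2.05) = -1.43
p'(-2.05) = 0.66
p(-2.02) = -1.41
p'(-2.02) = 0.66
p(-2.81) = -1.97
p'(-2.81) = 0.74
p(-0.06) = -0.56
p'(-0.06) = 0.07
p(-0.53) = -0.65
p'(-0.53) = 0.30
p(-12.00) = -10.24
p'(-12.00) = 0.96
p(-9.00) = -7.39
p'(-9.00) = 0.94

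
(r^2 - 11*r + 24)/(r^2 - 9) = (r - 8)/(r + 3)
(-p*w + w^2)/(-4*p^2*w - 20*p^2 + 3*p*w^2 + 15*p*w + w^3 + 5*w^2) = w/(4*p*w + 20*p + w^2 + 5*w)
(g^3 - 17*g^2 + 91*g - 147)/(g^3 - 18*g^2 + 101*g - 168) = (g - 7)/(g - 8)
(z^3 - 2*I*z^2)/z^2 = z - 2*I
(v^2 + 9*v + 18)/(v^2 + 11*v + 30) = (v + 3)/(v + 5)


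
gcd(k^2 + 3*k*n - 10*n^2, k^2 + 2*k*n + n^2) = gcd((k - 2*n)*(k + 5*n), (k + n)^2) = 1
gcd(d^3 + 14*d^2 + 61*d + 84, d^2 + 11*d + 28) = d^2 + 11*d + 28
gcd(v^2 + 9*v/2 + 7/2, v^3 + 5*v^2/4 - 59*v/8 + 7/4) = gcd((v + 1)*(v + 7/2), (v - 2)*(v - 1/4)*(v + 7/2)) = v + 7/2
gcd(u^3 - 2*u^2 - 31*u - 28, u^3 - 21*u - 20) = u^2 + 5*u + 4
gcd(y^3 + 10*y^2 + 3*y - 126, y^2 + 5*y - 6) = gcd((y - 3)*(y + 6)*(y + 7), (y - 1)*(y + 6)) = y + 6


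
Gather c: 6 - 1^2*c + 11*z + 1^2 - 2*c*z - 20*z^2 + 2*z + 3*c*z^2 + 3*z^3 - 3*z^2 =c*(3*z^2 - 2*z - 1) + 3*z^3 - 23*z^2 + 13*z + 7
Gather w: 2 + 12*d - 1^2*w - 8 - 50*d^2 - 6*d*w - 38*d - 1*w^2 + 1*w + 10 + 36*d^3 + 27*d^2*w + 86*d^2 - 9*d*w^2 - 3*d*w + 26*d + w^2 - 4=36*d^3 + 36*d^2 - 9*d*w^2 + w*(27*d^2 - 9*d)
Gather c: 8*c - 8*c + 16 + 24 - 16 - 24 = 0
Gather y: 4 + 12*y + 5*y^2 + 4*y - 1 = 5*y^2 + 16*y + 3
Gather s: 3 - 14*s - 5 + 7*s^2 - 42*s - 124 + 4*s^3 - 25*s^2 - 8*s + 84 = 4*s^3 - 18*s^2 - 64*s - 42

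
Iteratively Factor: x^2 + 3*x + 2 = (x + 2)*(x + 1)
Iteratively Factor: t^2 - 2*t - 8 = (t - 4)*(t + 2)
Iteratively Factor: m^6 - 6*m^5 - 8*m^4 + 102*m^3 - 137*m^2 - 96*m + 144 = (m + 4)*(m^5 - 10*m^4 + 32*m^3 - 26*m^2 - 33*m + 36) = (m - 4)*(m + 4)*(m^4 - 6*m^3 + 8*m^2 + 6*m - 9) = (m - 4)*(m - 3)*(m + 4)*(m^3 - 3*m^2 - m + 3) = (m - 4)*(m - 3)*(m - 1)*(m + 4)*(m^2 - 2*m - 3) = (m - 4)*(m - 3)^2*(m - 1)*(m + 4)*(m + 1)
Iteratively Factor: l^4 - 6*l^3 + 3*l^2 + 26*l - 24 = (l + 2)*(l^3 - 8*l^2 + 19*l - 12) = (l - 3)*(l + 2)*(l^2 - 5*l + 4) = (l - 3)*(l - 1)*(l + 2)*(l - 4)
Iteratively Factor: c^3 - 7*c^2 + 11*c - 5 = (c - 1)*(c^2 - 6*c + 5) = (c - 1)^2*(c - 5)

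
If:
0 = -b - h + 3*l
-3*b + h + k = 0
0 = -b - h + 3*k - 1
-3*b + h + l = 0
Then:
No Solution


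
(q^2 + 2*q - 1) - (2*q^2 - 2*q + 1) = -q^2 + 4*q - 2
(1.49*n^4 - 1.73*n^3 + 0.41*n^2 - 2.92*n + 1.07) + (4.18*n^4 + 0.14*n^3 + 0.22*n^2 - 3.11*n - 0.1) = 5.67*n^4 - 1.59*n^3 + 0.63*n^2 - 6.03*n + 0.97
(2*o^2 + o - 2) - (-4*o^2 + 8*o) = 6*o^2 - 7*o - 2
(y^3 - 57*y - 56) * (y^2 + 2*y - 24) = y^5 + 2*y^4 - 81*y^3 - 170*y^2 + 1256*y + 1344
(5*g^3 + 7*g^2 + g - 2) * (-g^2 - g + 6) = -5*g^5 - 12*g^4 + 22*g^3 + 43*g^2 + 8*g - 12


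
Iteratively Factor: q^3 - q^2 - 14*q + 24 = (q - 3)*(q^2 + 2*q - 8) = (q - 3)*(q - 2)*(q + 4)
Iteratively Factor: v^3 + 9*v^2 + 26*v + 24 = (v + 2)*(v^2 + 7*v + 12) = (v + 2)*(v + 4)*(v + 3)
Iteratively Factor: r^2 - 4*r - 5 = (r + 1)*(r - 5)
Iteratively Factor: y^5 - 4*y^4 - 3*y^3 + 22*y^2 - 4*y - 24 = (y + 2)*(y^4 - 6*y^3 + 9*y^2 + 4*y - 12) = (y - 2)*(y + 2)*(y^3 - 4*y^2 + y + 6) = (y - 2)^2*(y + 2)*(y^2 - 2*y - 3) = (y - 2)^2*(y + 1)*(y + 2)*(y - 3)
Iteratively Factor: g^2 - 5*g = (g - 5)*(g)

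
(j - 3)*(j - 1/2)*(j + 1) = j^3 - 5*j^2/2 - 2*j + 3/2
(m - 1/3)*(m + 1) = m^2 + 2*m/3 - 1/3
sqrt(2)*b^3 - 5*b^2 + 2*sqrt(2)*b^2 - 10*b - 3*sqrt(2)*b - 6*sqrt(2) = (b + 2)*(b - 3*sqrt(2))*(sqrt(2)*b + 1)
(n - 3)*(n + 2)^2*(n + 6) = n^4 + 7*n^3 - 2*n^2 - 60*n - 72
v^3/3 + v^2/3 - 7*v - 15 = (v/3 + 1)*(v - 5)*(v + 3)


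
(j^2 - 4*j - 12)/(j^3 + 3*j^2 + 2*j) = (j - 6)/(j*(j + 1))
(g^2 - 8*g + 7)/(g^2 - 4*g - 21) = (g - 1)/(g + 3)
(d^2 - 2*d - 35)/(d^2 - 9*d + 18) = (d^2 - 2*d - 35)/(d^2 - 9*d + 18)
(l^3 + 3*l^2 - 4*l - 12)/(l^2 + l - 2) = (l^2 + l - 6)/(l - 1)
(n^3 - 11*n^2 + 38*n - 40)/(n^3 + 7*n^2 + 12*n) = (n^3 - 11*n^2 + 38*n - 40)/(n*(n^2 + 7*n + 12))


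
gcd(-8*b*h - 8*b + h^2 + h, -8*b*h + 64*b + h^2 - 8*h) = 8*b - h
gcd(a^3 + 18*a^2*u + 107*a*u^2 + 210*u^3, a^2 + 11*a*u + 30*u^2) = a^2 + 11*a*u + 30*u^2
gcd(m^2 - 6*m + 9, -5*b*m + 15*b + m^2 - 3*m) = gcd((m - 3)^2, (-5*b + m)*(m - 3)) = m - 3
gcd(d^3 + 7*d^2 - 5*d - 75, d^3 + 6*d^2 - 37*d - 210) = d + 5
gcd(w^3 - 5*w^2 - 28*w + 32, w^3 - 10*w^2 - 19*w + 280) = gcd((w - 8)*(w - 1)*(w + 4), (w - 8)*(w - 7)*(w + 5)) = w - 8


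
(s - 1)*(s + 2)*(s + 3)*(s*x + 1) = s^4*x + 4*s^3*x + s^3 + s^2*x + 4*s^2 - 6*s*x + s - 6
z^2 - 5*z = z*(z - 5)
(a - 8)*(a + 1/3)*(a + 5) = a^3 - 8*a^2/3 - 41*a - 40/3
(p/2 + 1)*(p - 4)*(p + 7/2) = p^3/2 + 3*p^2/4 - 15*p/2 - 14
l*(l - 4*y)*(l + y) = l^3 - 3*l^2*y - 4*l*y^2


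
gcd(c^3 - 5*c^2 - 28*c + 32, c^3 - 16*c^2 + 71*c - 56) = c^2 - 9*c + 8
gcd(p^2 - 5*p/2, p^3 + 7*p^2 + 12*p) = p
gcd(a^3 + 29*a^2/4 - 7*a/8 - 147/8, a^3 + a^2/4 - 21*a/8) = a^2 + a/4 - 21/8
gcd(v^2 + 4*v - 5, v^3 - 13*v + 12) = v - 1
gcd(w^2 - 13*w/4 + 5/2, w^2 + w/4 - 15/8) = w - 5/4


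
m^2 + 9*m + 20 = (m + 4)*(m + 5)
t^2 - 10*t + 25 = (t - 5)^2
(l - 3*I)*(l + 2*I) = l^2 - I*l + 6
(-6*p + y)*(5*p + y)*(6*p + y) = -180*p^3 - 36*p^2*y + 5*p*y^2 + y^3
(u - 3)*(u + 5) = u^2 + 2*u - 15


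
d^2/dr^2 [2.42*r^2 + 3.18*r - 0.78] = 4.84000000000000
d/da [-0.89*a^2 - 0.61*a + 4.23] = -1.78*a - 0.61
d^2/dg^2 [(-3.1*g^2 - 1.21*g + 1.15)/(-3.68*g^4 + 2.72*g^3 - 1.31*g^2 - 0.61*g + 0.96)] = (251.88864*g^8 + 10.4570880000002*g^7 - 489.279936*g^6 + 350.536032*g^5 + 49.64688*g^4 + 30.618286*g^3 - 63.668514*g^2 + 21.633666*g + 3.382762)/(49.836032*g^12 - 110.505984*g^11 + 134.899968*g^10 - 74.016512*g^9 - 27.615792*g^8 + 74.83512*g^7 - 55.760437*g^6 + 7.698111*g^5 + 16.251441*g^4 - 11.896091*g^3 + 2.55024*g^2 + 1.686528*g - 0.884736)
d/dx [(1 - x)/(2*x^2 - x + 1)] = (-2*x^2 + x + (x - 1)*(4*x - 1) - 1)/(2*x^2 - x + 1)^2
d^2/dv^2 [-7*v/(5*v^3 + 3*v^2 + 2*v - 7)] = 14*(-v*(15*v^2 + 6*v + 2)^2 + (15*v^2 + 3*v*(5*v + 1) + 6*v + 2)*(5*v^3 + 3*v^2 + 2*v - 7))/(5*v^3 + 3*v^2 + 2*v - 7)^3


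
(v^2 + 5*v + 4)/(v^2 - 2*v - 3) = (v + 4)/(v - 3)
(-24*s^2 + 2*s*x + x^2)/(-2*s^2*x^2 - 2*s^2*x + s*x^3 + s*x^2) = (24*s^2 - 2*s*x - x^2)/(s*x*(2*s*x + 2*s - x^2 - x))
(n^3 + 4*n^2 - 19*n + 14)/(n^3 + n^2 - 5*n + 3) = (n^2 + 5*n - 14)/(n^2 + 2*n - 3)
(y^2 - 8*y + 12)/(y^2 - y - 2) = (y - 6)/(y + 1)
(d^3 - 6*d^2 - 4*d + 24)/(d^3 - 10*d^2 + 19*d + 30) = (d^2 - 4)/(d^2 - 4*d - 5)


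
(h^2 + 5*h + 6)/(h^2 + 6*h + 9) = (h + 2)/(h + 3)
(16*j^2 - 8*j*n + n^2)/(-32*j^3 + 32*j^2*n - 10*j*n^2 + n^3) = -1/(2*j - n)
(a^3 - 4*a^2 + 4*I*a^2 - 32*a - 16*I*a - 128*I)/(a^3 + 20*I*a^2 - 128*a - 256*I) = (a^2 - 4*a - 32)/(a^2 + 16*I*a - 64)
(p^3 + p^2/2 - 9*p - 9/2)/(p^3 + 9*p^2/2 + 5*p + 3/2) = (p - 3)/(p + 1)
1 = 1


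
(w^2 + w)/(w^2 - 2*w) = (w + 1)/(w - 2)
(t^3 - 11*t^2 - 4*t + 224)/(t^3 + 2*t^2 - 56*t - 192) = (t - 7)/(t + 6)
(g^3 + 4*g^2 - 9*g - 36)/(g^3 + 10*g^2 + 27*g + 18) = (g^2 + g - 12)/(g^2 + 7*g + 6)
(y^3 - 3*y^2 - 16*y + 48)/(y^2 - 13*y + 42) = (y^3 - 3*y^2 - 16*y + 48)/(y^2 - 13*y + 42)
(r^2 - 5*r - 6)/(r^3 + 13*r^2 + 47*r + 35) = (r - 6)/(r^2 + 12*r + 35)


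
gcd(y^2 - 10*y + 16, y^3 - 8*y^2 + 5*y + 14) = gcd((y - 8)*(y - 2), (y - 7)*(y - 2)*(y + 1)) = y - 2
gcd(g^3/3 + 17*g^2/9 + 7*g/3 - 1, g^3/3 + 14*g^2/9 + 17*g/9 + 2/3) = g + 3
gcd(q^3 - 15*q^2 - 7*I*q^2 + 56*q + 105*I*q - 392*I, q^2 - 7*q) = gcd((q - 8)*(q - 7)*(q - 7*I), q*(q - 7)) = q - 7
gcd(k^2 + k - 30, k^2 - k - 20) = k - 5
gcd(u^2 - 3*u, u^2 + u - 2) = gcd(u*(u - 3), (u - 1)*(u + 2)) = 1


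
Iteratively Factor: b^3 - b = (b)*(b^2 - 1) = b*(b - 1)*(b + 1)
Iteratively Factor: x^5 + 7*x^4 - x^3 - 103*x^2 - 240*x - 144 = (x - 4)*(x^4 + 11*x^3 + 43*x^2 + 69*x + 36) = (x - 4)*(x + 3)*(x^3 + 8*x^2 + 19*x + 12) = (x - 4)*(x + 3)*(x + 4)*(x^2 + 4*x + 3) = (x - 4)*(x + 3)^2*(x + 4)*(x + 1)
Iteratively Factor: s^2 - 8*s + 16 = (s - 4)*(s - 4)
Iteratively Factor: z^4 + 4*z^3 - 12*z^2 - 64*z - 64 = (z - 4)*(z^3 + 8*z^2 + 20*z + 16) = (z - 4)*(z + 2)*(z^2 + 6*z + 8) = (z - 4)*(z + 2)*(z + 4)*(z + 2)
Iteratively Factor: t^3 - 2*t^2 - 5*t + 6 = (t + 2)*(t^2 - 4*t + 3) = (t - 3)*(t + 2)*(t - 1)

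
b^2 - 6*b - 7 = (b - 7)*(b + 1)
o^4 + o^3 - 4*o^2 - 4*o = o*(o - 2)*(o + 1)*(o + 2)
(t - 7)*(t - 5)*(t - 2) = t^3 - 14*t^2 + 59*t - 70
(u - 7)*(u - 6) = u^2 - 13*u + 42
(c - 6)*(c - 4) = c^2 - 10*c + 24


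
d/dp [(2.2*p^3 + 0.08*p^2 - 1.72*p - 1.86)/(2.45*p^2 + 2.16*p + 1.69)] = (5.39*p^4 + 9.504*p^3 + 15.5408*p^2 + 9.3844*p + 1.1108)/(6.0025*p^4 + 10.584*p^3 + 12.9466*p^2 + 7.3008*p + 2.8561)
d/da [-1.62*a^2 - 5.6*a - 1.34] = -3.24*a - 5.6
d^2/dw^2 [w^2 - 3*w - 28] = 2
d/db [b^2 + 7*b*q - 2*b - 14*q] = 2*b + 7*q - 2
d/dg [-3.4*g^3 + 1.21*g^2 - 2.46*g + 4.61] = -10.2*g^2 + 2.42*g - 2.46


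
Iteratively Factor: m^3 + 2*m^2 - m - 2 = (m + 2)*(m^2 - 1) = (m - 1)*(m + 2)*(m + 1)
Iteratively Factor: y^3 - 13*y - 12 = (y - 4)*(y^2 + 4*y + 3) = (y - 4)*(y + 1)*(y + 3)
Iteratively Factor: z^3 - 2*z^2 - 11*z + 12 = (z + 3)*(z^2 - 5*z + 4) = (z - 1)*(z + 3)*(z - 4)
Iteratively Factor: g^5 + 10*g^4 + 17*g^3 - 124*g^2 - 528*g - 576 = (g - 4)*(g^4 + 14*g^3 + 73*g^2 + 168*g + 144) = (g - 4)*(g + 3)*(g^3 + 11*g^2 + 40*g + 48) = (g - 4)*(g + 3)*(g + 4)*(g^2 + 7*g + 12) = (g - 4)*(g + 3)^2*(g + 4)*(g + 4)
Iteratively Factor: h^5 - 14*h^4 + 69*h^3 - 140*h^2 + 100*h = (h - 5)*(h^4 - 9*h^3 + 24*h^2 - 20*h) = h*(h - 5)*(h^3 - 9*h^2 + 24*h - 20) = h*(h - 5)*(h - 2)*(h^2 - 7*h + 10) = h*(h - 5)*(h - 2)^2*(h - 5)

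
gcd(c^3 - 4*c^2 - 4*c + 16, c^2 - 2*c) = c - 2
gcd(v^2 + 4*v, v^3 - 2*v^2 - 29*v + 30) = 1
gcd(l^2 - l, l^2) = l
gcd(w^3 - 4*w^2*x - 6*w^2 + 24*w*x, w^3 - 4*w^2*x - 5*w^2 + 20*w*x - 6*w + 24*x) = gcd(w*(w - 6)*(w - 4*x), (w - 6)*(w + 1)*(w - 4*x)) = -w^2 + 4*w*x + 6*w - 24*x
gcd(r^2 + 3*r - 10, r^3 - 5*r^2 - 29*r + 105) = r + 5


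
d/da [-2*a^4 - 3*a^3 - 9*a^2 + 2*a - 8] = -8*a^3 - 9*a^2 - 18*a + 2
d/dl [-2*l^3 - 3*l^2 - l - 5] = -6*l^2 - 6*l - 1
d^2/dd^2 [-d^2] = -2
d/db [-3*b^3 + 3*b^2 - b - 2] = -9*b^2 + 6*b - 1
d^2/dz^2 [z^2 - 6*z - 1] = 2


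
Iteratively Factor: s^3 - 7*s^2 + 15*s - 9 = (s - 1)*(s^2 - 6*s + 9) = (s - 3)*(s - 1)*(s - 3)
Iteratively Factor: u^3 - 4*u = (u)*(u^2 - 4) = u*(u + 2)*(u - 2)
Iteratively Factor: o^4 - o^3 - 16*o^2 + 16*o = (o + 4)*(o^3 - 5*o^2 + 4*o) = (o - 4)*(o + 4)*(o^2 - o) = o*(o - 4)*(o + 4)*(o - 1)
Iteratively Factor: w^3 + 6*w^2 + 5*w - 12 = (w + 3)*(w^2 + 3*w - 4) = (w - 1)*(w + 3)*(w + 4)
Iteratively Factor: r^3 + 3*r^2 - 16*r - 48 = (r - 4)*(r^2 + 7*r + 12) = (r - 4)*(r + 3)*(r + 4)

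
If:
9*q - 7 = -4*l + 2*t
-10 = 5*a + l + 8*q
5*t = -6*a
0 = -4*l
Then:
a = -730/129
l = 0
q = 295/129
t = 292/43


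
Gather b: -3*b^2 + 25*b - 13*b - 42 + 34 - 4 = -3*b^2 + 12*b - 12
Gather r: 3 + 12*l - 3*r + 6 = 12*l - 3*r + 9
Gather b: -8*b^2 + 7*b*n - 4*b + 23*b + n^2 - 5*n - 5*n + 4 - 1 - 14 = -8*b^2 + b*(7*n + 19) + n^2 - 10*n - 11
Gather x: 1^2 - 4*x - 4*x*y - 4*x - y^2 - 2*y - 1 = x*(-4*y - 8) - y^2 - 2*y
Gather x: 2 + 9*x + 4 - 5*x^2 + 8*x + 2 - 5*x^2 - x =-10*x^2 + 16*x + 8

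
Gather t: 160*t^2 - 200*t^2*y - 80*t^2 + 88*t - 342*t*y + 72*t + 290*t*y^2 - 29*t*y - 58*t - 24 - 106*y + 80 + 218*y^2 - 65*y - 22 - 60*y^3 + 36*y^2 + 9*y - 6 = t^2*(80 - 200*y) + t*(290*y^2 - 371*y + 102) - 60*y^3 + 254*y^2 - 162*y + 28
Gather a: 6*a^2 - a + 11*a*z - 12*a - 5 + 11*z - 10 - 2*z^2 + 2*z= 6*a^2 + a*(11*z - 13) - 2*z^2 + 13*z - 15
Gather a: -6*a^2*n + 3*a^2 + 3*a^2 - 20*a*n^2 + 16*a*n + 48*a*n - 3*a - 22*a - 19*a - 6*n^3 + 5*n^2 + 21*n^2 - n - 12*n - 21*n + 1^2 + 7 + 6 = a^2*(6 - 6*n) + a*(-20*n^2 + 64*n - 44) - 6*n^3 + 26*n^2 - 34*n + 14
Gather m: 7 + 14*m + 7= 14*m + 14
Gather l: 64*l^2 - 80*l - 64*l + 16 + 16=64*l^2 - 144*l + 32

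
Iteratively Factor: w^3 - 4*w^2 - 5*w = (w + 1)*(w^2 - 5*w) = w*(w + 1)*(w - 5)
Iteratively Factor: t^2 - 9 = (t + 3)*(t - 3)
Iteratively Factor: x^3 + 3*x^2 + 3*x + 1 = (x + 1)*(x^2 + 2*x + 1) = (x + 1)^2*(x + 1)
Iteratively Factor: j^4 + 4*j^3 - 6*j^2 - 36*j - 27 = (j - 3)*(j^3 + 7*j^2 + 15*j + 9) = (j - 3)*(j + 3)*(j^2 + 4*j + 3) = (j - 3)*(j + 1)*(j + 3)*(j + 3)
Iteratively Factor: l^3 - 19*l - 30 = (l + 3)*(l^2 - 3*l - 10) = (l + 2)*(l + 3)*(l - 5)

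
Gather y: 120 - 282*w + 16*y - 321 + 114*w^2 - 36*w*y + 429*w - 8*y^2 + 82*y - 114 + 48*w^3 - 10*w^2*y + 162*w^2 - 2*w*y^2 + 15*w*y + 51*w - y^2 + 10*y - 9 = 48*w^3 + 276*w^2 + 198*w + y^2*(-2*w - 9) + y*(-10*w^2 - 21*w + 108) - 324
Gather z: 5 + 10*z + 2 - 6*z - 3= 4*z + 4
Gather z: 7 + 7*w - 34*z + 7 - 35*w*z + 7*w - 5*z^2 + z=14*w - 5*z^2 + z*(-35*w - 33) + 14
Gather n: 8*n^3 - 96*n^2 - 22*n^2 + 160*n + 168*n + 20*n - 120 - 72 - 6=8*n^3 - 118*n^2 + 348*n - 198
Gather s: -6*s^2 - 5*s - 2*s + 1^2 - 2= -6*s^2 - 7*s - 1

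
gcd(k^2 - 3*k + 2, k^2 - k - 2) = k - 2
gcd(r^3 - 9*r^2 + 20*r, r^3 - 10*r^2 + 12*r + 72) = 1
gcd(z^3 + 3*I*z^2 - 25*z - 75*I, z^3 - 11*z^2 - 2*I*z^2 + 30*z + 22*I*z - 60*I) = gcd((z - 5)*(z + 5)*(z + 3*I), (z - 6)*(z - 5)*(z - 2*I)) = z - 5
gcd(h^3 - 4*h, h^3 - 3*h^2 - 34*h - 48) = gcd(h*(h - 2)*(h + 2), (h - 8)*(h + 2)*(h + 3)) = h + 2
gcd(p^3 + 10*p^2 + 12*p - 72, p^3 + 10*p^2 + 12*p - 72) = p^3 + 10*p^2 + 12*p - 72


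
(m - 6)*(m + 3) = m^2 - 3*m - 18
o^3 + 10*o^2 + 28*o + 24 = (o + 2)^2*(o + 6)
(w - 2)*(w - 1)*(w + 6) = w^3 + 3*w^2 - 16*w + 12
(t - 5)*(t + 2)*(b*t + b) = b*t^3 - 2*b*t^2 - 13*b*t - 10*b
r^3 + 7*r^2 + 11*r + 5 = (r + 1)^2*(r + 5)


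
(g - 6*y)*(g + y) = g^2 - 5*g*y - 6*y^2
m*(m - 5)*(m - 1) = m^3 - 6*m^2 + 5*m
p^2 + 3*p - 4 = (p - 1)*(p + 4)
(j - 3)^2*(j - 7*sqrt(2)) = j^3 - 7*sqrt(2)*j^2 - 6*j^2 + 9*j + 42*sqrt(2)*j - 63*sqrt(2)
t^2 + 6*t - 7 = (t - 1)*(t + 7)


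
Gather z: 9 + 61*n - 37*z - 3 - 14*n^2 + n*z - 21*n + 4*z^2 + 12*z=-14*n^2 + 40*n + 4*z^2 + z*(n - 25) + 6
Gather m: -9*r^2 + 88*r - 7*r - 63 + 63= -9*r^2 + 81*r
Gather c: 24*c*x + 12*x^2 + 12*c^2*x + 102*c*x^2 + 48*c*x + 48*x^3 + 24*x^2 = 12*c^2*x + c*(102*x^2 + 72*x) + 48*x^3 + 36*x^2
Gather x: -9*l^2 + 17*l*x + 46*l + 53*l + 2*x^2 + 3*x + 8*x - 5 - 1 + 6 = -9*l^2 + 99*l + 2*x^2 + x*(17*l + 11)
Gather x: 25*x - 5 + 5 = 25*x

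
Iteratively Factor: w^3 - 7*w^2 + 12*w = (w - 4)*(w^2 - 3*w) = (w - 4)*(w - 3)*(w)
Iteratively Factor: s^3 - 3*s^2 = (s)*(s^2 - 3*s) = s*(s - 3)*(s)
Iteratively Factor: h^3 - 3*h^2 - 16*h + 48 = (h - 4)*(h^2 + h - 12) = (h - 4)*(h - 3)*(h + 4)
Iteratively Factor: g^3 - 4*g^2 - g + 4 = (g - 1)*(g^2 - 3*g - 4) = (g - 4)*(g - 1)*(g + 1)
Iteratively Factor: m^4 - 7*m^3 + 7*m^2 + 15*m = (m)*(m^3 - 7*m^2 + 7*m + 15) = m*(m - 3)*(m^2 - 4*m - 5) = m*(m - 5)*(m - 3)*(m + 1)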